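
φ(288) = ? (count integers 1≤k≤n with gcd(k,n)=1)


Factor n: 288 = 2^5 × 3^2
φ(n) = n · ∏(1 - 1/p) over distinct primes p | n
φ(288) = 288 · (1 - 1/2) · (1 - 1/3) = 96

φ(288) = 96


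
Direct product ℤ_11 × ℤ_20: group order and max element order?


|ℤ_11 × ℤ_20| = 11 × 20 = 220
Max element order = lcm(11,20) = 220
Cyclic? Yes (gcd=1)

|ℤ_11×ℤ_20| = 220, max element order = 220


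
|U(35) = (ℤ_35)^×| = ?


U(n) is the group of units mod n; |U(n)| = φ(n)
|U(35)| = φ(35) = 24

|U(35) = (ℤ_35)^×| = 24


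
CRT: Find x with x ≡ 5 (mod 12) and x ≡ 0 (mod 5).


m₁ = 12, m₂ = 5, gcd = 1, so CRT applies. M = m₁·m₂ = 60
Let M₁ = M/m₁ = 5, M₂ = M/m₂ = 12
Find y₁ ≡ M₁⁻¹ (mod m₁): 5⁻¹ ≡ 5 (mod 12)
Find y₂ ≡ M₂⁻¹ (mod m₂): 12⁻¹ ≡ 3 (mod 5)
x = a₁·M₁·y₁ + a₂·M₂·y₂ = 5·5·5 + 0·12·3 = 125
Reduce mod 60: x ≡ 5
Check: 5 mod 12 = 5 ✓, 5 mod 5 = 0 ✓

x ≡ 5 (mod 60)


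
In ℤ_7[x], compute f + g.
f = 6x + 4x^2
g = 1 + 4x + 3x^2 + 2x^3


Add coefficients mod 7:
x^0: 0 + 1 = 1 (mod 7)
x^1: 6 + 4 = 3 (mod 7)
x^2: 4 + 3 = 0 (mod 7)
x^3: 0 + 2 = 2 (mod 7)
Result: 1 + 3x + 2x^3

f + g = 1 + 3x + 2x^3


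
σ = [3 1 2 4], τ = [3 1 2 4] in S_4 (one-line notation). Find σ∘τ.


σ∘τ: apply τ first, then σ
1 →τ 3 →σ 2
2 →τ 1 →σ 3
3 →τ 2 →σ 1
4 →τ 4 →σ 4

σ∘τ = [2 3 1 4]


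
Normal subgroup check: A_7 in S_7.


H = A_7 in S_7
A_7 has index 2 in S_7, and every subgroup of index 2 is normal

Yes, normal subgroup


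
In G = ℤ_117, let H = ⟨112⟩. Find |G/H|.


|⟨112⟩| = n / gcd(112, 117) = 117 / 1 = 117
H is normal (ℤ_117 is abelian).
|G/H| = |G| / |H| = 117 / 117 = 1

|G/H| = 1


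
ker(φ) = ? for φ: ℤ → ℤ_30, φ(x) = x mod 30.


Kernel = preimage of identity
ker(φ) = {x ∈ ℤ : x ≡ 0 (mod 30)} = 30ℤ = {0, ±30, ±60, ...}

ker(φ) = 30ℤ


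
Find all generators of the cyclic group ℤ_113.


g generates ℤ_n iff gcd(g,n) = 1
Prime factors of 113: 113
Generators are g ∈ {1,...,112} not divisible by any of these primes.
Generators: {1, 2, 3, 4, 5, 6, 7, 8, 9, 10, 11, 12, 13, 14, 15, 16, 17, 18, 19, 20, 21, 22, 23, 24, 25, 26, 27, 28, 29, 30, 31, 32, 33, 34, 35, 36, 37, 38, 39, 40, 41, 42, 43, 44, 45, 46, 47, 48, 49, 50, 51, 52, 53, 54, 55, 56, 57, 58, 59, 60, 61, 62, 63, 64, 65, 66, 67, 68, 69, 70, 71, 72, 73, 74, 75, 76, 77, 78, 79, 80, 81, 82, 83, 84, 85, 86, 87, 88, 89, 90, 91, 92, 93, 94, 95, 96, 97, 98, 99, 100, 101, 102, 103, 104, 105, 106, 107, 108, 109, 110, 111, 112}
Number of generators = φ(113) = 112

Generators of ℤ_113 = {1, 2, 3, 4, 5, 6, 7, 8, 9, 10, 11, 12, 13, 14, 15, 16, 17, 18, 19, 20, 21, 22, 23, 24, 25, 26, 27, 28, 29, 30, 31, 32, 33, 34, 35, 36, 37, 38, 39, 40, 41, 42, 43, 44, 45, 46, 47, 48, 49, 50, 51, 52, 53, 54, 55, 56, 57, 58, 59, 60, 61, 62, 63, 64, 65, 66, 67, 68, 69, 70, 71, 72, 73, 74, 75, 76, 77, 78, 79, 80, 81, 82, 83, 84, 85, 86, 87, 88, 89, 90, 91, 92, 93, 94, 95, 96, 97, 98, 99, 100, 101, 102, 103, 104, 105, 106, 107, 108, 109, 110, 111, 112}


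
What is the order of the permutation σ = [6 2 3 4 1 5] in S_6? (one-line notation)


Cycle decomposition: (1 6 5)
Cycle lengths: 3
Order = lcm(3) = 3

ord(σ) = 3


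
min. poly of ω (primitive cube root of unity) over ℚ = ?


ω satisfies x² + x + 1 = 0 (the cyclotomic polynomial Φ₃)

Minimal polynomial: x² + x + 1


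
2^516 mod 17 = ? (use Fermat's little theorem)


Fermat's little theorem: if p is prime and gcd(a,p)=1, then a^(p-1) ≡ 1 (mod p)
p = 17 is prime, gcd(2,17) = 1
Reduce exponent: 516 mod 16 = 4
So 2^516 ≡ 2^4 (mod 17)
2^4 mod 17 = 16

2^516 ≡ 16 (mod 17)


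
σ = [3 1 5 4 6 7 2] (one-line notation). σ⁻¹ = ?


To find σ⁻¹, swap domain and range:
σ(1) = 3 → σ⁻¹(3) = 1
σ(2) = 1 → σ⁻¹(1) = 2
σ(3) = 5 → σ⁻¹(5) = 3
σ(4) = 4 → σ⁻¹(4) = 4
σ(5) = 6 → σ⁻¹(6) = 5
σ(6) = 7 → σ⁻¹(7) = 6
σ(7) = 2 → σ⁻¹(2) = 7

σ⁻¹ = [2 7 1 4 3 5 6]


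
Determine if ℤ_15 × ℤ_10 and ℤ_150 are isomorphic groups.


Comparing ℤ_15 × ℤ_10 and ℤ_150:
gcd(15,10) = 5 ≠ 1. Max element order in ℤ_15×ℤ_10 is lcm(15,10) = 30 < 150, so it has no element of order 150

No, ℤ_15 × ℤ_10 ≇ ℤ_150


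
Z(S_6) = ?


Z(G) = {g ∈ G | gx = xg for all x ∈ G}
S_n is non-abelian for n ≥ 3; Z(S_6) is trivial

Z(S_6) = {e}


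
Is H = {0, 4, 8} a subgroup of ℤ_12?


Subgroup test for H = {0, 4, 8} in (ℤ_12, +):
(1) 0 ∈ H? Yes
(2) Closure: for all a,b ∈ H, (a+b) mod 12 ∈ H? Yes
(3) Inverses: for all a ∈ H, -a mod 12 ∈ H? Yes

Yes, H is a subgroup of ℤ_12


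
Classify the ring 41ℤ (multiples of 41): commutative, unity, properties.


41ℤ is a commutative ring under +,× but has no multiplicative identity (1 ∉ 41ℤ); it has no zero divisors, but without unity it is not an integral domain
Commutative: Yes
Integral domain: No
Has unity: No

41ℤ (multiples of 41): Commutative=Yes, Unity=No


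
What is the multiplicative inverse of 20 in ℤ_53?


Use the extended Euclidean algorithm to write 1 = 20·s + 53·t; then s mod 53 is the inverse.
Euclidean algorithm:
  20 = 0·53 + 20
  53 = 2·20 + 13
  20 = 1·13 + 7
  13 = 1·7 + 6
  7 = 1·6 + 1
  6 = 6·1 + 0
gcd(20,53) = 1
Back-substitution gives: 20·(8) + 53·(-3) = 1
So 20⁻¹ ≡ 8 ≡ 8 (mod 53)
Check: 20 × 8 = 160 ≡ 1 (mod 53) ✓

20⁻¹ ≡ 8 (mod 53)


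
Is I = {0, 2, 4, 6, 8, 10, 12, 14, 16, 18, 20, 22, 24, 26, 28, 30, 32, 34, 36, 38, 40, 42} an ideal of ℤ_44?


Check ideal conditions for I = {0, 2, 4, 6, 8, 10, 12, 14, 16, 18, 20, 22, 24, 26, 28, 30, 32, 34, 36, 38, 40, 42} in ℤ_44:
(1) I is an additive subgroup? Yes
(2) For r ∈ ℤ_44 and a ∈ I: r·a ∈ I? Yes

Yes, I is an ideal of ℤ_44


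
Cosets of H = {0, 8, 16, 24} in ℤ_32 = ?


H = {0, 8, 16, 24}, |H| = 4
Number of cosets = |G|/|H| = 32/4 = 8
0 + H = {0, 8, 16, 24}
1 + H = {1, 9, 17, 25}
2 + H = {2, 10, 18, 26}
3 + H = {3, 11, 19, 27}
4 + H = {4, 12, 20, 28}
5 + H = {5, 13, 21, 29}
6 + H = {6, 14, 22, 30}
7 + H = {7, 15, 23, 31}

Cosets: 0+H={0,8,16,24}; 1+H={1,9,17,25}; 2+H={2,10,18,26}; 3+H={3,11,19,27}; 4+H={4,12,20,28}; 5+H={5,13,21,29}; 6+H={6,14,22,30}; 7+H={7,15,23,31}


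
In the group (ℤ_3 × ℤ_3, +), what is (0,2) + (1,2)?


Operation: componentwise addition mod (3, 3)
(0,2) + (1,2) = ((a₁+b₁) mod 3, (a₂+b₂) mod 3) with a = (0,2), b = (1,2)

(0,2) + (1,2) = (1,1)


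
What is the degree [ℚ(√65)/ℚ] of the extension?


√65 has minimal polynomial x² - 65 (irreducible over ℚ since 65 is squarefree)

[ℚ(√65)/ℚ] = 2


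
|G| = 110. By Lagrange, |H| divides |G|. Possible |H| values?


Lagrange's theorem: |H| divides |G|
|G| = 110
Divisors of 110: 1, 2, 5, 10, 11, 22, 55, 110

Possible subgroup orders: {1, 2, 5, 10, 11, 22, 55, 110}


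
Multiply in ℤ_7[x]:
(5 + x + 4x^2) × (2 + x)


Expand and collect like terms; reduce coefficients mod 7:
x^0: 5·2 = 10 ≡ 3 (mod 7)
x^1: 5·1 + 1·2 = 7 ≡ 0 (mod 7)
x^2: 1·1 + 4·2 = 9 ≡ 2 (mod 7)
x^3: 4·1 = 4 ≡ 4 (mod 7)
Result: 3 + 2x^2 + 4x^3

f · g = 3 + 2x^2 + 4x^3


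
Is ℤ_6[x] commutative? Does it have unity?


ℤ_6 has zero divisors (2·3 ≡ 0), and these lift to constant zero divisors in ℤ_6[x]; so not an integral domain
Commutative: Yes
Integral domain: No
Has unity: Yes

ℤ_6[x]: Commutative=Yes, Unity=Yes


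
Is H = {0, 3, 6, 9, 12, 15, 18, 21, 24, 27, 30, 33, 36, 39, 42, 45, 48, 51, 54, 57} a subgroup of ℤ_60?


Subgroup test for H = {0, 3, 6, 9, 12, 15, 18, 21, 24, 27, 30, 33, 36, 39, 42, 45, 48, 51, 54, 57} in (ℤ_60, +):
(1) 0 ∈ H? Yes
(2) Closure: for all a,b ∈ H, (a+b) mod 60 ∈ H? Yes
(3) Inverses: for all a ∈ H, -a mod 60 ∈ H? Yes

Yes, H is a subgroup of ℤ_60


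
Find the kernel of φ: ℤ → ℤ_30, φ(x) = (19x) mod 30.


Kernel = preimage of identity
ker(φ) = {x ∈ ℤ : 19x ≡ 0 (mod 30)}. gcd(19,30) = 1, so 19x ≡ 0 (mod 30) ⟺ x ≡ 0 (mod 30/1 = 30). Hence ker(φ) = 30ℤ

ker(φ) = 30ℤ


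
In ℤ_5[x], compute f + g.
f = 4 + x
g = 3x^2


Add coefficients mod 5:
x^0: 4 + 0 = 4 (mod 5)
x^1: 1 + 0 = 1 (mod 5)
x^2: 0 + 3 = 3 (mod 5)
Result: 4 + x + 3x^2

f + g = 4 + x + 3x^2


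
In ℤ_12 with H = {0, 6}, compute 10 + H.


10 + H = {10 + h (mod 12) : h ∈ H}
10+0=10, 10+6=4
10 + H = {4, 10} = 4 + H

10 + H = {4, 10}


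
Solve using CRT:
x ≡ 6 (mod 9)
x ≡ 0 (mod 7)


m₁ = 9, m₂ = 7, gcd = 1, so CRT applies. M = m₁·m₂ = 63
Let M₁ = M/m₁ = 7, M₂ = M/m₂ = 9
Find y₁ ≡ M₁⁻¹ (mod m₁): 7⁻¹ ≡ 4 (mod 9)
Find y₂ ≡ M₂⁻¹ (mod m₂): 9⁻¹ ≡ 4 (mod 7)
x = a₁·M₁·y₁ + a₂·M₂·y₂ = 6·7·4 + 0·9·4 = 168
Reduce mod 63: x ≡ 42
Check: 42 mod 9 = 6 ✓, 42 mod 7 = 0 ✓

x ≡ 42 (mod 63)


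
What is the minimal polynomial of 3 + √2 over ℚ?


Let α = 3 + √2. Then α - 3 = √2, so (α - 3)² = 2, giving α² - 6α + 7 = 0. Degree 2 and α ∉ ℚ, so this is the minimal polynomial.

Minimal polynomial: x² - 6x + 7


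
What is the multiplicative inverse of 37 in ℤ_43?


Use the extended Euclidean algorithm to write 1 = 37·s + 43·t; then s mod 43 is the inverse.
Euclidean algorithm:
  37 = 0·43 + 37
  43 = 1·37 + 6
  37 = 6·6 + 1
  6 = 6·1 + 0
gcd(37,43) = 1
Back-substitution gives: 37·(7) + 43·(-6) = 1
So 37⁻¹ ≡ 7 ≡ 7 (mod 43)
Check: 37 × 7 = 259 ≡ 1 (mod 43) ✓

37⁻¹ ≡ 7 (mod 43)


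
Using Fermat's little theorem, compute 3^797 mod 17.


Fermat's little theorem: if p is prime and gcd(a,p)=1, then a^(p-1) ≡ 1 (mod p)
p = 17 is prime, gcd(3,17) = 1
Reduce exponent: 797 mod 16 = 13
So 3^797 ≡ 3^13 (mod 17)
3^13 mod 17 = 12

3^797 ≡ 12 (mod 17)


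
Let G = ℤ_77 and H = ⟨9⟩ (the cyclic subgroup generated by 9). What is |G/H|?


|⟨9⟩| = n / gcd(9, 77) = 77 / 1 = 77
H is normal (ℤ_77 is abelian).
|G/H| = |G| / |H| = 77 / 77 = 1

|G/H| = 1


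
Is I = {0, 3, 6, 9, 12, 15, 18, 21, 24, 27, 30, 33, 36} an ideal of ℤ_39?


Check ideal conditions for I = {0, 3, 6, 9, 12, 15, 18, 21, 24, 27, 30, 33, 36} in ℤ_39:
(1) I is an additive subgroup? Yes
(2) For r ∈ ℤ_39 and a ∈ I: r·a ∈ I? Yes

Yes, I is an ideal of ℤ_39


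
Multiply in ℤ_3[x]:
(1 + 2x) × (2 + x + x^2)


Expand and collect like terms; reduce coefficients mod 3:
x^0: 1·2 = 2 ≡ 2 (mod 3)
x^1: 1·1 + 2·2 = 5 ≡ 2 (mod 3)
x^2: 1·1 + 2·1 = 3 ≡ 0 (mod 3)
x^3: 2·1 = 2 ≡ 2 (mod 3)
Result: 2 + 2x + 2x^3

f · g = 2 + 2x + 2x^3


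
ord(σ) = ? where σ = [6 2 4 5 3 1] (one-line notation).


Cycle decomposition: (1 6) (3 4 5)
Cycle lengths: 2, 3
Order = lcm(2, 3) = 6

ord(σ) = 6


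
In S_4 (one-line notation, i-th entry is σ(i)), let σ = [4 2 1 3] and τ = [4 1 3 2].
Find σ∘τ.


σ∘τ: apply τ first, then σ
1 →τ 4 →σ 3
2 →τ 1 →σ 4
3 →τ 3 →σ 1
4 →τ 2 →σ 2

σ∘τ = [3 4 1 2]


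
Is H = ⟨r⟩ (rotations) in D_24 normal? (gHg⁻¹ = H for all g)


H = ⟨r⟩ (rotations) in D_24
The rotation subgroup ⟨r⟩ has index 2 in D_24, so it is normal

Yes, normal subgroup


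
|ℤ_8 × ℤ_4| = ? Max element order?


|ℤ_8 × ℤ_4| = 8 × 4 = 32
Max element order = lcm(8,4) = 8
Cyclic? No (gcd=4)

|ℤ_8×ℤ_4| = 32, max element order = 8


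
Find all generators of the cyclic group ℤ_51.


g generates ℤ_n iff gcd(g,n) = 1
Prime factors of 51: 3, 17
Generators are g ∈ {1,...,50} not divisible by any of these primes.
Generators: {1, 2, 4, 5, 7, 8, 10, 11, 13, 14, 16, 19, 20, 22, 23, 25, 26, 28, 29, 31, 32, 35, 37, 38, 40, 41, 43, 44, 46, 47, 49, 50}
Number of generators = φ(51) = 32

Generators of ℤ_51 = {1, 2, 4, 5, 7, 8, 10, 11, 13, 14, 16, 19, 20, 22, 23, 25, 26, 28, 29, 31, 32, 35, 37, 38, 40, 41, 43, 44, 46, 47, 49, 50}


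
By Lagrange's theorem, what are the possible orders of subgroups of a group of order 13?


Lagrange's theorem: |H| divides |G|
|G| = 13
Divisors of 13: 1, 13

Possible subgroup orders: {1, 13}


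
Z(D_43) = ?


Z(G) = {g ∈ G | gx = xg for all x ∈ G}
For odd n, Z(D_n) = {e}: no nontrivial rotation commutes with all reflections

Z(D_43) = {e}


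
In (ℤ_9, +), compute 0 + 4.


Operation: addition mod 9
0 + 4 = (a + b) mod 9 with a = 0, b = 4

0 + 4 = 4


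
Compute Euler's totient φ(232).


Factor n: 232 = 2^3 × 29
φ(n) = n · ∏(1 - 1/p) over distinct primes p | n
φ(232) = 232 · (1 - 1/2) · (1 - 1/29) = 112

φ(232) = 112


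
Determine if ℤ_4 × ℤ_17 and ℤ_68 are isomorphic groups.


Comparing ℤ_4 × ℤ_17 and ℤ_68:
gcd(4,17) = 1, so ℤ_4 × ℤ_17 ≅ ℤ_68 (CRT)

Yes, ℤ_4 × ℤ_17 ≅ ℤ_68


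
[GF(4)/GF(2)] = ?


GF(4) = GF(2^2), so the extension degree is 2

[GF(4)/GF(2)] = 2


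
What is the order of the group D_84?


|D_n| = 2n (n rotations and n reflections)
|D_84| = 2×84 = 168

|D_84| = 168


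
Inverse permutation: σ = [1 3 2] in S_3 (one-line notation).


To find σ⁻¹, swap domain and range:
σ(1) = 1 → σ⁻¹(1) = 1
σ(2) = 3 → σ⁻¹(3) = 2
σ(3) = 2 → σ⁻¹(2) = 3

σ⁻¹ = [1 3 2]


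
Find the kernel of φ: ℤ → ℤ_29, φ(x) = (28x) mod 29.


Kernel = preimage of identity
ker(φ) = {x ∈ ℤ : 28x ≡ 0 (mod 29)}. gcd(28,29) = 1, so 28x ≡ 0 (mod 29) ⟺ x ≡ 0 (mod 29/1 = 29). Hence ker(φ) = 29ℤ

ker(φ) = 29ℤ


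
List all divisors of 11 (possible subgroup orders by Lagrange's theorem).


Lagrange's theorem: |H| divides |G|
|G| = 11
Divisors of 11: 1, 11

Possible subgroup orders: {1, 11}


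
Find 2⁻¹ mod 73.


Use the extended Euclidean algorithm to write 1 = 2·s + 73·t; then s mod 73 is the inverse.
Euclidean algorithm:
  2 = 0·73 + 2
  73 = 36·2 + 1
  2 = 2·1 + 0
gcd(2,73) = 1
Back-substitution gives: 2·(-36) + 73·(1) = 1
So 2⁻¹ ≡ -36 ≡ 37 (mod 73)
Check: 2 × 37 = 74 ≡ 1 (mod 73) ✓

2⁻¹ ≡ 37 (mod 73)


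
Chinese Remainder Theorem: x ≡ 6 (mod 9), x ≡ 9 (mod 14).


m₁ = 9, m₂ = 14, gcd = 1, so CRT applies. M = m₁·m₂ = 126
Let M₁ = M/m₁ = 14, M₂ = M/m₂ = 9
Find y₁ ≡ M₁⁻¹ (mod m₁): 14⁻¹ ≡ 2 (mod 9)
Find y₂ ≡ M₂⁻¹ (mod m₂): 9⁻¹ ≡ 11 (mod 14)
x = a₁·M₁·y₁ + a₂·M₂·y₂ = 6·14·2 + 9·9·11 = 1059
Reduce mod 126: x ≡ 51
Check: 51 mod 9 = 6 ✓, 51 mod 14 = 9 ✓

x ≡ 51 (mod 126)


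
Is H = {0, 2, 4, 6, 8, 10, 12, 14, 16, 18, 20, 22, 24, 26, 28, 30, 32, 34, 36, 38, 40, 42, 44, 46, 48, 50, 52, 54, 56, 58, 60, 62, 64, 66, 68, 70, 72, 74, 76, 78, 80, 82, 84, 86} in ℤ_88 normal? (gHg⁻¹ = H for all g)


H = {0, 2, 4, 6, 8, 10, 12, 14, 16, 18, 20, 22, 24, 26, 28, 30, 32, 34, 36, 38, 40, 42, 44, 46, 48, 50, 52, 54, 56, 58, 60, 62, 64, 66, 68, 70, 72, 74, 76, 78, 80, 82, 84, 86} in ℤ_88
ℤ_88 is abelian; every subgroup of an abelian group is normal

Yes, normal subgroup


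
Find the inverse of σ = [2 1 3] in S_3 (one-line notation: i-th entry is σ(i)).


To find σ⁻¹, swap domain and range:
σ(1) = 2 → σ⁻¹(2) = 1
σ(2) = 1 → σ⁻¹(1) = 2
σ(3) = 3 → σ⁻¹(3) = 3

σ⁻¹ = [2 1 3]


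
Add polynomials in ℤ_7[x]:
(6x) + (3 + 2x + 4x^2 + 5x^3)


Add coefficients mod 7:
x^0: 0 + 3 = 3 (mod 7)
x^1: 6 + 2 = 1 (mod 7)
x^2: 0 + 4 = 4 (mod 7)
x^3: 0 + 5 = 5 (mod 7)
Result: 3 + x + 4x^2 + 5x^3

f + g = 3 + x + 4x^2 + 5x^3


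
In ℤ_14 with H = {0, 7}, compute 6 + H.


6 + H = {6 + h (mod 14) : h ∈ H}
6+0=6, 6+7=13

6 + H = {6, 13}


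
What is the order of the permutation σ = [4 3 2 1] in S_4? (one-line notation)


Cycle decomposition: (1 4) (2 3)
Cycle lengths: 2, 2
Order = lcm(2, 2) = 2

ord(σ) = 2


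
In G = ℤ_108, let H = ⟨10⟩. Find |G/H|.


|⟨10⟩| = n / gcd(10, 108) = 108 / 2 = 54
H is normal (ℤ_108 is abelian).
|G/H| = |G| / |H| = 108 / 54 = 2

|G/H| = 2


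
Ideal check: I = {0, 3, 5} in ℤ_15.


Check ideal conditions for I = {0, 3, 5} in ℤ_15:
(1) I is an additive subgroup? No
(2) For r ∈ ℤ_15 and a ∈ I: r·a ∈ I? No  [counterexample: r=2, a=3, r·a mod 15 = 6 ∉ I]

No, I is not an ideal of ℤ_15


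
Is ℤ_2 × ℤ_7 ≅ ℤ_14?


Comparing ℤ_2 × ℤ_7 and ℤ_14:
gcd(2,7) = 1, so ℤ_2 × ℤ_7 ≅ ℤ_14 (CRT)

Yes, ℤ_2 × ℤ_7 ≅ ℤ_14


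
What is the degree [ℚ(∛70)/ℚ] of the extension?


∛70 has minimal polynomial x³ - 70 (irreducible over ℚ since 70 is not a perfect cube)

[ℚ(∛70)/ℚ] = 3


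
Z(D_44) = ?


Z(G) = {g ∈ G | gx = xg for all x ∈ G}
For even n, Z(D_n) = {e, r^(n/2)}: the 180° rotation r^22 commutes with every reflection and rotation

Z(D_44) = {e, r^22}


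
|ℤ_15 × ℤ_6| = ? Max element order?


|ℤ_15 × ℤ_6| = 15 × 6 = 90
Max element order = lcm(15,6) = 30
Cyclic? No (gcd=3)

|ℤ_15×ℤ_6| = 90, max element order = 30


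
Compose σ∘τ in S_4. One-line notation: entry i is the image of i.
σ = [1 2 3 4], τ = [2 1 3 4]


σ∘τ: apply τ first, then σ
1 →τ 2 →σ 2
2 →τ 1 →σ 1
3 →τ 3 →σ 3
4 →τ 4 →σ 4

σ∘τ = [2 1 3 4]


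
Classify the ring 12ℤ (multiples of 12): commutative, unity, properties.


12ℤ is a commutative ring under +,× but has no multiplicative identity (1 ∉ 12ℤ); it has no zero divisors, but without unity it is not an integral domain
Commutative: Yes
Integral domain: No
Has unity: No

12ℤ (multiples of 12): Commutative=Yes, Unity=No


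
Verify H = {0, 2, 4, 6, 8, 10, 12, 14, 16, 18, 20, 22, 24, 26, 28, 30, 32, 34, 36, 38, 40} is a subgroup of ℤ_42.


Subgroup test for H = {0, 2, 4, 6, 8, 10, 12, 14, 16, 18, 20, 22, 24, 26, 28, 30, 32, 34, 36, 38, 40} in (ℤ_42, +):
(1) 0 ∈ H? Yes
(2) Closure: for all a,b ∈ H, (a+b) mod 42 ∈ H? Yes
(3) Inverses: for all a ∈ H, -a mod 42 ∈ H? Yes

Yes, H is a subgroup of ℤ_42


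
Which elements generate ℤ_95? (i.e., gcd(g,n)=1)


g generates ℤ_n iff gcd(g,n) = 1
Prime factors of 95: 5, 19
Generators are g ∈ {1,...,94} not divisible by any of these primes.
Generators: {1, 2, 3, 4, 6, 7, 8, 9, 11, 12, 13, 14, 16, 17, 18, 21, 22, 23, 24, 26, 27, 28, 29, 31, 32, 33, 34, 36, 37, 39, 41, 42, 43, 44, 46, 47, 48, 49, 51, 52, 53, 54, 56, 58, 59, 61, 62, 63, 64, 66, 67, 68, 69, 71, 72, 73, 74, 77, 78, 79, 81, 82, 83, 84, 86, 87, 88, 89, 91, 92, 93, 94}
Number of generators = φ(95) = 72

Generators of ℤ_95 = {1, 2, 3, 4, 6, 7, 8, 9, 11, 12, 13, 14, 16, 17, 18, 21, 22, 23, 24, 26, 27, 28, 29, 31, 32, 33, 34, 36, 37, 39, 41, 42, 43, 44, 46, 47, 48, 49, 51, 52, 53, 54, 56, 58, 59, 61, 62, 63, 64, 66, 67, 68, 69, 71, 72, 73, 74, 77, 78, 79, 81, 82, 83, 84, 86, 87, 88, 89, 91, 92, 93, 94}


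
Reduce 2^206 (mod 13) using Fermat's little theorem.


Fermat's little theorem: if p is prime and gcd(a,p)=1, then a^(p-1) ≡ 1 (mod p)
p = 13 is prime, gcd(2,13) = 1
Reduce exponent: 206 mod 12 = 2
So 2^206 ≡ 2^2 (mod 13)
2^2 mod 13 = 4

2^206 ≡ 4 (mod 13)


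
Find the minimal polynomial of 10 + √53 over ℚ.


Let α = 10 + √53. Then α - 10 = √53, so (α - 10)² = 53, giving α² - 20α + 47 = 0. Degree 2 and α ∉ ℚ, so this is the minimal polynomial.

Minimal polynomial: x² - 20x + 47


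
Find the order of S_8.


|S_n| = n! (number of permutations of n symbols)
|S_8| = 8! = 40320

|S_8| = 40320


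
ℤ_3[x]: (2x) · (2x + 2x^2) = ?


Expand and collect like terms; reduce coefficients mod 3:
x^0: 0·0 = 0 ≡ 0 (mod 3)
x^1: 0·2 + 2·0 = 0 ≡ 0 (mod 3)
x^2: 0·2 + 2·2 = 4 ≡ 1 (mod 3)
x^3: 2·2 = 4 ≡ 1 (mod 3)
Result: x^2 + x^3

f · g = x^2 + x^3


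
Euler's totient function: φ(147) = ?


Factor n: 147 = 3 × 7^2
φ(n) = n · ∏(1 - 1/p) over distinct primes p | n
φ(147) = 147 · (1 - 1/3) · (1 - 1/7) = 84

φ(147) = 84


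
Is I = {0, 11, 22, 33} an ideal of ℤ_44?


Check ideal conditions for I = {0, 11, 22, 33} in ℤ_44:
(1) I is an additive subgroup? Yes
(2) For r ∈ ℤ_44 and a ∈ I: r·a ∈ I? Yes

Yes, I is an ideal of ℤ_44


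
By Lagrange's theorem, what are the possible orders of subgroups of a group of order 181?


Lagrange's theorem: |H| divides |G|
|G| = 181
Divisors of 181: 1, 181

Possible subgroup orders: {1, 181}


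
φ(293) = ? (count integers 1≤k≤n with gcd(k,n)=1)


Factor n: 293 = 293
φ(n) = n · ∏(1 - 1/p) over distinct primes p | n
φ(293) = 293 · (1 - 1/293) = 292

φ(293) = 292


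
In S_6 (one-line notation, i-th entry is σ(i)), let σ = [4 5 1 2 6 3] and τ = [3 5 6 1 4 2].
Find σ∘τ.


σ∘τ: apply τ first, then σ
1 →τ 3 →σ 1
2 →τ 5 →σ 6
3 →τ 6 →σ 3
4 →τ 1 →σ 4
5 →τ 4 →σ 2
6 →τ 2 →σ 5

σ∘τ = [1 6 3 4 2 5]


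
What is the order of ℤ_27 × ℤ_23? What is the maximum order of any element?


|ℤ_27 × ℤ_23| = 27 × 23 = 621
Max element order = lcm(27,23) = 621
Cyclic? Yes (gcd=1)

|ℤ_27×ℤ_23| = 621, max element order = 621


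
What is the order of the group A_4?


|A_n| = n!/2 (even permutations)
|A_4| = 4!/2 = 24/2 = 12

|A_4| = 12


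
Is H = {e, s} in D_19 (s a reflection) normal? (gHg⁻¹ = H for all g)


H = {e, s} in D_19 (s a reflection)
r·s·r⁻¹ = sr⁻² ≠ s for n ≥ 3, so {e, s} is not closed under conjugation

No, not a normal subgroup


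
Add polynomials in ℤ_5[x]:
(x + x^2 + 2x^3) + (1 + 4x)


Add coefficients mod 5:
x^0: 0 + 1 = 1 (mod 5)
x^1: 1 + 4 = 0 (mod 5)
x^2: 1 + 0 = 1 (mod 5)
x^3: 2 + 0 = 2 (mod 5)
Result: 1 + x^2 + 2x^3

f + g = 1 + x^2 + 2x^3


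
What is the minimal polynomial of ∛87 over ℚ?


∛87 satisfies x³ - 87 = 0, irreducible over ℚ (no rational root; 87 is not a perfect cube)

Minimal polynomial: x³ - 87


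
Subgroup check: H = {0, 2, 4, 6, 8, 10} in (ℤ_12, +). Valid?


Subgroup test for H = {0, 2, 4, 6, 8, 10} in (ℤ_12, +):
(1) 0 ∈ H? Yes
(2) Closure: for all a,b ∈ H, (a+b) mod 12 ∈ H? Yes
(3) Inverses: for all a ∈ H, -a mod 12 ∈ H? Yes

Yes, H is a subgroup of ℤ_12


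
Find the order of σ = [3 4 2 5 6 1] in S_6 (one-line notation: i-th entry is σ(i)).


Cycle decomposition: (1 3 2 4 5 6)
Cycle lengths: 6
Order = lcm(6) = 6

ord(σ) = 6


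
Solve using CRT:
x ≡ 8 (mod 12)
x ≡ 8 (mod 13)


m₁ = 12, m₂ = 13, gcd = 1, so CRT applies. M = m₁·m₂ = 156
Let M₁ = M/m₁ = 13, M₂ = M/m₂ = 12
Find y₁ ≡ M₁⁻¹ (mod m₁): 13⁻¹ ≡ 1 (mod 12)
Find y₂ ≡ M₂⁻¹ (mod m₂): 12⁻¹ ≡ 12 (mod 13)
x = a₁·M₁·y₁ + a₂·M₂·y₂ = 8·13·1 + 8·12·12 = 1256
Reduce mod 156: x ≡ 8
Check: 8 mod 12 = 8 ✓, 8 mod 13 = 8 ✓

x ≡ 8 (mod 156)


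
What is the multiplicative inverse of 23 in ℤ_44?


Use the extended Euclidean algorithm to write 1 = 23·s + 44·t; then s mod 44 is the inverse.
Euclidean algorithm:
  23 = 0·44 + 23
  44 = 1·23 + 21
  23 = 1·21 + 2
  21 = 10·2 + 1
  2 = 2·1 + 0
gcd(23,44) = 1
Back-substitution gives: 23·(-21) + 44·(11) = 1
So 23⁻¹ ≡ -21 ≡ 23 (mod 44)
Check: 23 × 23 = 529 ≡ 1 (mod 44) ✓

23⁻¹ ≡ 23 (mod 44)


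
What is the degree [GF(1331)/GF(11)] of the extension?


GF(1331) = GF(11^3), so the extension degree is 3

[GF(1331)/GF(11)] = 3


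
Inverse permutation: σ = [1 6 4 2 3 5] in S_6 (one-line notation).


To find σ⁻¹, swap domain and range:
σ(1) = 1 → σ⁻¹(1) = 1
σ(2) = 6 → σ⁻¹(6) = 2
σ(3) = 4 → σ⁻¹(4) = 3
σ(4) = 2 → σ⁻¹(2) = 4
σ(5) = 3 → σ⁻¹(3) = 5
σ(6) = 5 → σ⁻¹(5) = 6

σ⁻¹ = [1 4 5 3 6 2]


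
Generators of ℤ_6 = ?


g generates ℤ_n iff gcd(g,n) = 1
Checking each g ∈ {1,...,5}:
gcd(1,6) = 1
gcd(2,6) = 2
gcd(3,6) = 3
gcd(4,6) = 2
gcd(5,6) = 1
Generators: {1, 5}
Number of generators = φ(6) = 2

Generators of ℤ_6 = {1, 5}


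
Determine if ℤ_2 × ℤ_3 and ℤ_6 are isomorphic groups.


Comparing ℤ_2 × ℤ_3 and ℤ_6:
gcd(2,3) = 1, so ℤ_2 × ℤ_3 ≅ ℤ_6 (CRT)

Yes, ℤ_2 × ℤ_3 ≅ ℤ_6


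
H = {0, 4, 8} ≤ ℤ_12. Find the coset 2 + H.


2 + H = {2 + h (mod 12) : h ∈ H}
2+0=2, 2+4=6, 2+8=10

2 + H = {2, 6, 10}


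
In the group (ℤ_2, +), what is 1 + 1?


Operation: addition mod 2
1 + 1 = (a + b) mod 2 with a = 1, b = 1

1 + 1 = 0


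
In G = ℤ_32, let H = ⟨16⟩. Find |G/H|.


|⟨16⟩| = n / gcd(16, 32) = 32 / 16 = 2
H is normal (ℤ_32 is abelian).
|G/H| = |G| / |H| = 32 / 2 = 16

|G/H| = 16


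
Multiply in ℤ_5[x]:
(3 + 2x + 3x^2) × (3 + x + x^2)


Expand and collect like terms; reduce coefficients mod 5:
x^0: 3·3 = 9 ≡ 4 (mod 5)
x^1: 3·1 + 2·3 = 9 ≡ 4 (mod 5)
x^2: 3·1 + 2·1 + 3·3 = 14 ≡ 4 (mod 5)
x^3: 2·1 + 3·1 = 5 ≡ 0 (mod 5)
x^4: 3·1 = 3 ≡ 3 (mod 5)
Result: 4 + 4x + 4x^2 + 3x^4

f · g = 4 + 4x + 4x^2 + 3x^4


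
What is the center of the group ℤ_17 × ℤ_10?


Z(G) = {g ∈ G | gx = xg for all x ∈ G}
Direct product of abelian groups is abelian, so Z(G) = G

Z(ℤ_17 × ℤ_10) = ℤ_17 × ℤ_10


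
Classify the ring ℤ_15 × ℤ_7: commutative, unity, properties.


Direct product ring; commutative with unity (1,1); but (1,0)·(0,1) = (0,0) gives zero divisors, so not an integral domain
Commutative: Yes
Integral domain: No
Has unity: Yes

ℤ_15 × ℤ_7: Commutative=Yes, Unity=Yes


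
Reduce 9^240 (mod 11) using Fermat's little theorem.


Fermat's little theorem: if p is prime and gcd(a,p)=1, then a^(p-1) ≡ 1 (mod p)
p = 11 is prime, gcd(9,11) = 1
Reduce exponent: 240 mod 10 = 0
So 9^240 ≡ 9^0 (mod 11)
9^0 = 1

9^240 ≡ 1 (mod 11)


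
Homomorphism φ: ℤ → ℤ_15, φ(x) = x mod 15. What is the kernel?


Kernel = preimage of identity
ker(φ) = {x ∈ ℤ : x ≡ 0 (mod 15)} = 15ℤ = {0, ±15, ±30, ...}

ker(φ) = 15ℤ


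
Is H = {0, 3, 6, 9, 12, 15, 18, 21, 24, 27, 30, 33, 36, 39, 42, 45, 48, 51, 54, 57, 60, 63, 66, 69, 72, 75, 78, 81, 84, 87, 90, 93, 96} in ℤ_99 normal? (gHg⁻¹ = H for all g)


H = {0, 3, 6, 9, 12, 15, 18, 21, 24, 27, 30, 33, 36, 39, 42, 45, 48, 51, 54, 57, 60, 63, 66, 69, 72, 75, 78, 81, 84, 87, 90, 93, 96} in ℤ_99
ℤ_99 is abelian; every subgroup of an abelian group is normal

Yes, normal subgroup


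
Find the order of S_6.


|S_n| = n! (number of permutations of n symbols)
|S_6| = 6! = 720

|S_6| = 720


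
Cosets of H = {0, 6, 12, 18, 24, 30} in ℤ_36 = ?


H = {0, 6, 12, 18, 24, 30}, |H| = 6
Number of cosets = |G|/|H| = 36/6 = 6
0 + H = {0, 6, 12, 18, 24, 30}
1 + H = {1, 7, 13, 19, 25, 31}
2 + H = {2, 8, 14, 20, 26, 32}
3 + H = {3, 9, 15, 21, 27, 33}
4 + H = {4, 10, 16, 22, 28, 34}
5 + H = {5, 11, 17, 23, 29, 35}

Cosets: 0+H={0,6,12,18,24,30}; 1+H={1,7,13,19,25,31}; 2+H={2,8,14,20,26,32}; 3+H={3,9,15,21,27,33}; 4+H={4,10,16,22,28,34}; 5+H={5,11,17,23,29,35}


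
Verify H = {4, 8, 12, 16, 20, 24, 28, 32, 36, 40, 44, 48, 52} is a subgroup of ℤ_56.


Subgroup test for H = {4, 8, 12, 16, 20, 24, 28, 32, 36, 40, 44, 48, 52} in (ℤ_56, +):
(1) 0 ∈ H? No
(2) Closure: for all a,b ∈ H, (a+b) mod 56 ∈ H? No  [counterexample: 4 + 52 = 0 ∉ H]
(3) Inverses: for all a ∈ H, -a mod 56 ∈ H? Yes

No, H is not a subgroup of ℤ_56


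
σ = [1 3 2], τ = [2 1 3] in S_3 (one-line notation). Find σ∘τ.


σ∘τ: apply τ first, then σ
1 →τ 2 →σ 3
2 →τ 1 →σ 1
3 →τ 3 →σ 2

σ∘τ = [3 1 2]


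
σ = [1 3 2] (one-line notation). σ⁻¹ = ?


To find σ⁻¹, swap domain and range:
σ(1) = 1 → σ⁻¹(1) = 1
σ(2) = 3 → σ⁻¹(3) = 2
σ(3) = 2 → σ⁻¹(2) = 3

σ⁻¹ = [1 3 2]


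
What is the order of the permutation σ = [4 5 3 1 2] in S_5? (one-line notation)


Cycle decomposition: (1 4) (2 5)
Cycle lengths: 2, 2
Order = lcm(2, 2) = 2

ord(σ) = 2


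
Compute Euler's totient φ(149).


Factor n: 149 = 149
φ(n) = n · ∏(1 - 1/p) over distinct primes p | n
φ(149) = 149 · (1 - 1/149) = 148

φ(149) = 148


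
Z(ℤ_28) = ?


Z(G) = {g ∈ G | gx = xg for all x ∈ G}
ℤ_28 is abelian, so Z(G) = G

Z(ℤ_28) = ℤ_28


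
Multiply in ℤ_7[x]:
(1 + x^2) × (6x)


Expand and collect like terms; reduce coefficients mod 7:
x^0: 1·0 = 0 ≡ 0 (mod 7)
x^1: 1·6 + 0·0 = 6 ≡ 6 (mod 7)
x^2: 0·6 + 1·0 = 0 ≡ 0 (mod 7)
x^3: 1·6 = 6 ≡ 6 (mod 7)
Result: 6x + 6x^3

f · g = 6x + 6x^3


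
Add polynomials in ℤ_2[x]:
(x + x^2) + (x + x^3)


Add coefficients mod 2:
x^0: 0 + 0 = 0 (mod 2)
x^1: 1 + 1 = 0 (mod 2)
x^2: 1 + 0 = 1 (mod 2)
x^3: 0 + 1 = 1 (mod 2)
Result: x^2 + x^3

f + g = x^2 + x^3


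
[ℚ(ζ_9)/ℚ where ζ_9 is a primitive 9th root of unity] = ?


[ℚ(ζ_n):ℚ] = deg Φ_n(x) = φ(n). Here φ(9) = 6

[ℚ(ζ_9)/ℚ where ζ_9 is a primitive 9th root of unity] = 6


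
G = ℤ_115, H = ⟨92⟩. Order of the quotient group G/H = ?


|⟨92⟩| = n / gcd(92, 115) = 115 / 23 = 5
H is normal (ℤ_115 is abelian).
|G/H| = |G| / |H| = 115 / 5 = 23

|G/H| = 23


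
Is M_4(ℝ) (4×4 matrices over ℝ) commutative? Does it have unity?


Matrix multiplication is non-commutative for n ≥ 2; the identity matrix I is the unity; singular matrices give zero divisors, so not an integral domain
Commutative: No
Integral domain: No
Has unity: Yes

M_4(ℝ) (4×4 matrices over ℝ): Commutative=No, Unity=Yes


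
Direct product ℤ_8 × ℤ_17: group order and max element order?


|ℤ_8 × ℤ_17| = 8 × 17 = 136
Max element order = lcm(8,17) = 136
Cyclic? Yes (gcd=1)

|ℤ_8×ℤ_17| = 136, max element order = 136


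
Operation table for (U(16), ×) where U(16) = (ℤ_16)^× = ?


Elements: {1, 3, 5, 7, 9, 11, 13, 15}
Operation: multiplication mod 16
Entry (a, b) = (a × b) mod 16

Cayley table:
   |  1 |  3 |  5 |  7 |  9 | 11 | 13 | 15
 1 |  1 |  3 |  5 |  7 |  9 | 11 | 13 | 15
 3 |  3 |  9 | 15 |  5 | 11 |  1 |  7 | 13
 5 |  5 | 15 |  9 |  3 | 13 |  7 |  1 | 11
 7 |  7 |  5 |  3 |  1 | 15 | 13 | 11 |  9
 9 |  9 | 11 | 13 | 15 |  1 |  3 |  5 |  7
11 | 11 |  1 |  7 | 13 |  3 |  9 | 15 |  5
13 | 13 |  7 |  1 | 11 |  5 | 15 |  9 |  3
15 | 15 | 13 | 11 |  9 |  7 |  5 |  3 |  1


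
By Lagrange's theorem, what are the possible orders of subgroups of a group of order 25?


Lagrange's theorem: |H| divides |G|
|G| = 25
Divisors of 25: 1, 5, 25

Possible subgroup orders: {1, 5, 25}


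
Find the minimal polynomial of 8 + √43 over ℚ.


Let α = 8 + √43. Then α - 8 = √43, so (α - 8)² = 43, giving α² - 16α + 21 = 0. Degree 2 and α ∉ ℚ, so this is the minimal polynomial.

Minimal polynomial: x² - 16x + 21


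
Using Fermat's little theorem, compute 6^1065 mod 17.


Fermat's little theorem: if p is prime and gcd(a,p)=1, then a^(p-1) ≡ 1 (mod p)
p = 17 is prime, gcd(6,17) = 1
Reduce exponent: 1065 mod 16 = 9
So 6^1065 ≡ 6^9 (mod 17)
6^9 mod 17 = 11

6^1065 ≡ 11 (mod 17)


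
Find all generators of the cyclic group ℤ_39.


g generates ℤ_n iff gcd(g,n) = 1
Prime factors of 39: 3, 13
Generators are g ∈ {1,...,38} not divisible by any of these primes.
Generators: {1, 2, 4, 5, 7, 8, 10, 11, 14, 16, 17, 19, 20, 22, 23, 25, 28, 29, 31, 32, 34, 35, 37, 38}
Number of generators = φ(39) = 24

Generators of ℤ_39 = {1, 2, 4, 5, 7, 8, 10, 11, 14, 16, 17, 19, 20, 22, 23, 25, 28, 29, 31, 32, 34, 35, 37, 38}


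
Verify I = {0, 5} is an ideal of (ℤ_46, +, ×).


Check ideal conditions for I = {0, 5} in ℤ_46:
(1) I is an additive subgroup? No
(2) For r ∈ ℤ_46 and a ∈ I: r·a ∈ I? No  [counterexample: r=2, a=5, r·a mod 46 = 10 ∉ I]

No, I is not an ideal of ℤ_46


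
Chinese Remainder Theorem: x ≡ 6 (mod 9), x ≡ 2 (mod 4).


m₁ = 9, m₂ = 4, gcd = 1, so CRT applies. M = m₁·m₂ = 36
Let M₁ = M/m₁ = 4, M₂ = M/m₂ = 9
Find y₁ ≡ M₁⁻¹ (mod m₁): 4⁻¹ ≡ 7 (mod 9)
Find y₂ ≡ M₂⁻¹ (mod m₂): 9⁻¹ ≡ 1 (mod 4)
x = a₁·M₁·y₁ + a₂·M₂·y₂ = 6·4·7 + 2·9·1 = 186
Reduce mod 36: x ≡ 6
Check: 6 mod 9 = 6 ✓, 6 mod 4 = 2 ✓

x ≡ 6 (mod 36)


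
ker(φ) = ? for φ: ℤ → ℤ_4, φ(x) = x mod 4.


Kernel = preimage of identity
ker(φ) = {x ∈ ℤ : x ≡ 0 (mod 4)} = 4ℤ = {0, ±4, ±8, ...}

ker(φ) = 4ℤ


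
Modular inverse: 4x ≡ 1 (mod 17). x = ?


Use the extended Euclidean algorithm to write 1 = 4·s + 17·t; then s mod 17 is the inverse.
Euclidean algorithm:
  4 = 0·17 + 4
  17 = 4·4 + 1
  4 = 4·1 + 0
gcd(4,17) = 1
Back-substitution gives: 4·(-4) + 17·(1) = 1
So 4⁻¹ ≡ -4 ≡ 13 (mod 17)
Check: 4 × 13 = 52 ≡ 1 (mod 17) ✓

4⁻¹ ≡ 13 (mod 17)


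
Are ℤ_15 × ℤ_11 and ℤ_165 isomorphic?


Comparing ℤ_15 × ℤ_11 and ℤ_165:
gcd(15,11) = 1, so ℤ_15 × ℤ_11 ≅ ℤ_165 (CRT)

Yes, ℤ_15 × ℤ_11 ≅ ℤ_165


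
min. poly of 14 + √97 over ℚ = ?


Let α = 14 + √97. Then α - 14 = √97, so (α - 14)² = 97, giving α² - 28α + 99 = 0. Degree 2 and α ∉ ℚ, so this is the minimal polynomial.

Minimal polynomial: x² - 28x + 99


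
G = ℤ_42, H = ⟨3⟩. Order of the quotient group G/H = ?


|⟨3⟩| = n / gcd(3, 42) = 42 / 3 = 14
H is normal (ℤ_42 is abelian).
|G/H| = |G| / |H| = 42 / 14 = 3

|G/H| = 3


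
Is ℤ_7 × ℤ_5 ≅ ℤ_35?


Comparing ℤ_7 × ℤ_5 and ℤ_35:
gcd(7,5) = 1, so ℤ_7 × ℤ_5 ≅ ℤ_35 (CRT)

Yes, ℤ_7 × ℤ_5 ≅ ℤ_35


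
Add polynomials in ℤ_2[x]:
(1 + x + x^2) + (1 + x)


Add coefficients mod 2:
x^0: 1 + 1 = 0 (mod 2)
x^1: 1 + 1 = 0 (mod 2)
x^2: 1 + 0 = 1 (mod 2)
Result: x^2

f + g = x^2


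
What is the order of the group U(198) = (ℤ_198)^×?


U(n) is the group of units mod n; |U(n)| = φ(n)
|U(198)| = φ(198) = 60

|U(198) = (ℤ_198)^×| = 60


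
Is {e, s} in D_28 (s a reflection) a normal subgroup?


H = {e, s} in D_28 (s a reflection)
r·s·r⁻¹ = sr⁻² ≠ s for n ≥ 3, so {e, s} is not closed under conjugation

No, not a normal subgroup


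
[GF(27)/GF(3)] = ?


GF(27) = GF(3^3), so the extension degree is 3

[GF(27)/GF(3)] = 3


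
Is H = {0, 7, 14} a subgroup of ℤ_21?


Subgroup test for H = {0, 7, 14} in (ℤ_21, +):
(1) 0 ∈ H? Yes
(2) Closure: for all a,b ∈ H, (a+b) mod 21 ∈ H? Yes
(3) Inverses: for all a ∈ H, -a mod 21 ∈ H? Yes

Yes, H is a subgroup of ℤ_21


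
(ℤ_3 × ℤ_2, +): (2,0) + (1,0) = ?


Operation: componentwise addition mod (3, 2)
(2,0) + (1,0) = ((a₁+b₁) mod 3, (a₂+b₂) mod 2) with a = (2,0), b = (1,0)

(2,0) + (1,0) = (0,0)


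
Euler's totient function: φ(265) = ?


Factor n: 265 = 5 × 53
φ(n) = n · ∏(1 - 1/p) over distinct primes p | n
φ(265) = 265 · (1 - 1/5) · (1 - 1/53) = 208

φ(265) = 208


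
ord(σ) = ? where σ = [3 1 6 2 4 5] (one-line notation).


Cycle decomposition: (1 3 6 5 4 2)
Cycle lengths: 6
Order = lcm(6) = 6

ord(σ) = 6


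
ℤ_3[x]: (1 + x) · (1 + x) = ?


Expand and collect like terms; reduce coefficients mod 3:
x^0: 1·1 = 1 ≡ 1 (mod 3)
x^1: 1·1 + 1·1 = 2 ≡ 2 (mod 3)
x^2: 1·1 = 1 ≡ 1 (mod 3)
Result: 1 + 2x + x^2

f · g = 1 + 2x + x^2


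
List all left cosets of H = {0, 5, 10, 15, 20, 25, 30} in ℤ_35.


H = {0, 5, 10, 15, 20, 25, 30}, |H| = 7
Number of cosets = |G|/|H| = 35/7 = 5
0 + H = {0, 5, 10, 15, 20, 25, 30}
1 + H = {1, 6, 11, 16, 21, 26, 31}
2 + H = {2, 7, 12, 17, 22, 27, 32}
3 + H = {3, 8, 13, 18, 23, 28, 33}
4 + H = {4, 9, 14, 19, 24, 29, 34}

Cosets: 0+H={0,5,10,15,20,25,30}; 1+H={1,6,11,16,21,26,31}; 2+H={2,7,12,17,22,27,32}; 3+H={3,8,13,18,23,28,33}; 4+H={4,9,14,19,24,29,34}


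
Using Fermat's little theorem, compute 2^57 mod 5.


Fermat's little theorem: if p is prime and gcd(a,p)=1, then a^(p-1) ≡ 1 (mod p)
p = 5 is prime, gcd(2,5) = 1
Reduce exponent: 57 mod 4 = 1
So 2^57 ≡ 2^1 (mod 5)
2^1 mod 5 = 2

2^57 ≡ 2 (mod 5)


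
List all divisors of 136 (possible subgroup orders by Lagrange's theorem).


Lagrange's theorem: |H| divides |G|
|G| = 136
Divisors of 136: 1, 2, 4, 8, 17, 34, 68, 136

Possible subgroup orders: {1, 2, 4, 8, 17, 34, 68, 136}


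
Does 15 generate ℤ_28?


g generates ℤ_n iff gcd(g, n) = 1
gcd(15, 28) = 1
Since gcd = 1, 15 is a generator.

Yes, 15 generates ℤ_28


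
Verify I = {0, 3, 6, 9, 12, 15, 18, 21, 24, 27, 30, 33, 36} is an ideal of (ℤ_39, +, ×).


Check ideal conditions for I = {0, 3, 6, 9, 12, 15, 18, 21, 24, 27, 30, 33, 36} in ℤ_39:
(1) I is an additive subgroup? Yes
(2) For r ∈ ℤ_39 and a ∈ I: r·a ∈ I? Yes

Yes, I is an ideal of ℤ_39


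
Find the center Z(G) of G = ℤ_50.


Z(G) = {g ∈ G | gx = xg for all x ∈ G}
ℤ_50 is abelian, so Z(G) = G

Z(ℤ_50) = ℤ_50


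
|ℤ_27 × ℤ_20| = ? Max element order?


|ℤ_27 × ℤ_20| = 27 × 20 = 540
Max element order = lcm(27,20) = 540
Cyclic? Yes (gcd=1)

|ℤ_27×ℤ_20| = 540, max element order = 540


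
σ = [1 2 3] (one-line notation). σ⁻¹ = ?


To find σ⁻¹, swap domain and range:
σ(1) = 1 → σ⁻¹(1) = 1
σ(2) = 2 → σ⁻¹(2) = 2
σ(3) = 3 → σ⁻¹(3) = 3

σ⁻¹ = [1 2 3]


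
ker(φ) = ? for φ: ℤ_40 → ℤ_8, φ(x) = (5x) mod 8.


Kernel = preimage of identity
ker(φ) = {x ∈ ℤ_40 : 5x ≡ 0 (mod 8)}. Since 8 | 40, φ is well-defined. The kernel is the cyclic subgroup ⟨8⟩ of ℤ_40 (order 5), i.e. {0, 8, 16, 24, 32}

ker(φ) = {0, 8, 16, 24, 32}


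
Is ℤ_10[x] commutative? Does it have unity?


ℤ_10 has zero divisors (2·5 ≡ 0), and these lift to constant zero divisors in ℤ_10[x]; so not an integral domain
Commutative: Yes
Integral domain: No
Has unity: Yes

ℤ_10[x]: Commutative=Yes, Unity=Yes


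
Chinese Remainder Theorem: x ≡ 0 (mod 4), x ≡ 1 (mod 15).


m₁ = 4, m₂ = 15, gcd = 1, so CRT applies. M = m₁·m₂ = 60
Let M₁ = M/m₁ = 15, M₂ = M/m₂ = 4
Find y₁ ≡ M₁⁻¹ (mod m₁): 15⁻¹ ≡ 3 (mod 4)
Find y₂ ≡ M₂⁻¹ (mod m₂): 4⁻¹ ≡ 4 (mod 15)
x = a₁·M₁·y₁ + a₂·M₂·y₂ = 0·15·3 + 1·4·4 = 16
Reduce mod 60: x ≡ 16
Check: 16 mod 4 = 0 ✓, 16 mod 15 = 1 ✓

x ≡ 16 (mod 60)


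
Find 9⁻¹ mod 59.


Use the extended Euclidean algorithm to write 1 = 9·s + 59·t; then s mod 59 is the inverse.
Euclidean algorithm:
  9 = 0·59 + 9
  59 = 6·9 + 5
  9 = 1·5 + 4
  5 = 1·4 + 1
  4 = 4·1 + 0
gcd(9,59) = 1
Back-substitution gives: 9·(-13) + 59·(2) = 1
So 9⁻¹ ≡ -13 ≡ 46 (mod 59)
Check: 9 × 46 = 414 ≡ 1 (mod 59) ✓

9⁻¹ ≡ 46 (mod 59)


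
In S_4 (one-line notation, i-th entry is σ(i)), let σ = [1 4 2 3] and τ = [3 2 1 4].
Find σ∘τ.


σ∘τ: apply τ first, then σ
1 →τ 3 →σ 2
2 →τ 2 →σ 4
3 →τ 1 →σ 1
4 →τ 4 →σ 3

σ∘τ = [2 4 1 3]


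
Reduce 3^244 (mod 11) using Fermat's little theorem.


Fermat's little theorem: if p is prime and gcd(a,p)=1, then a^(p-1) ≡ 1 (mod p)
p = 11 is prime, gcd(3,11) = 1
Reduce exponent: 244 mod 10 = 4
So 3^244 ≡ 3^4 (mod 11)
3^4 mod 11 = 4

3^244 ≡ 4 (mod 11)


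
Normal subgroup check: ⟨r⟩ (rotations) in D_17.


H = ⟨r⟩ (rotations) in D_17
The rotation subgroup ⟨r⟩ has index 2 in D_17, so it is normal

Yes, normal subgroup


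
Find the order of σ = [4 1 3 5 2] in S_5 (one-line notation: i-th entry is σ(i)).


Cycle decomposition: (1 4 5 2)
Cycle lengths: 4
Order = lcm(4) = 4

ord(σ) = 4


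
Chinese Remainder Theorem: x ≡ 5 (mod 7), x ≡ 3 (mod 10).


m₁ = 7, m₂ = 10, gcd = 1, so CRT applies. M = m₁·m₂ = 70
Let M₁ = M/m₁ = 10, M₂ = M/m₂ = 7
Find y₁ ≡ M₁⁻¹ (mod m₁): 10⁻¹ ≡ 5 (mod 7)
Find y₂ ≡ M₂⁻¹ (mod m₂): 7⁻¹ ≡ 3 (mod 10)
x = a₁·M₁·y₁ + a₂·M₂·y₂ = 5·10·5 + 3·7·3 = 313
Reduce mod 70: x ≡ 33
Check: 33 mod 7 = 5 ✓, 33 mod 10 = 3 ✓

x ≡ 33 (mod 70)


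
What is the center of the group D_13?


Z(G) = {g ∈ G | gx = xg for all x ∈ G}
For odd n, Z(D_n) = {e}: no nontrivial rotation commutes with all reflections

Z(D_13) = {e}
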